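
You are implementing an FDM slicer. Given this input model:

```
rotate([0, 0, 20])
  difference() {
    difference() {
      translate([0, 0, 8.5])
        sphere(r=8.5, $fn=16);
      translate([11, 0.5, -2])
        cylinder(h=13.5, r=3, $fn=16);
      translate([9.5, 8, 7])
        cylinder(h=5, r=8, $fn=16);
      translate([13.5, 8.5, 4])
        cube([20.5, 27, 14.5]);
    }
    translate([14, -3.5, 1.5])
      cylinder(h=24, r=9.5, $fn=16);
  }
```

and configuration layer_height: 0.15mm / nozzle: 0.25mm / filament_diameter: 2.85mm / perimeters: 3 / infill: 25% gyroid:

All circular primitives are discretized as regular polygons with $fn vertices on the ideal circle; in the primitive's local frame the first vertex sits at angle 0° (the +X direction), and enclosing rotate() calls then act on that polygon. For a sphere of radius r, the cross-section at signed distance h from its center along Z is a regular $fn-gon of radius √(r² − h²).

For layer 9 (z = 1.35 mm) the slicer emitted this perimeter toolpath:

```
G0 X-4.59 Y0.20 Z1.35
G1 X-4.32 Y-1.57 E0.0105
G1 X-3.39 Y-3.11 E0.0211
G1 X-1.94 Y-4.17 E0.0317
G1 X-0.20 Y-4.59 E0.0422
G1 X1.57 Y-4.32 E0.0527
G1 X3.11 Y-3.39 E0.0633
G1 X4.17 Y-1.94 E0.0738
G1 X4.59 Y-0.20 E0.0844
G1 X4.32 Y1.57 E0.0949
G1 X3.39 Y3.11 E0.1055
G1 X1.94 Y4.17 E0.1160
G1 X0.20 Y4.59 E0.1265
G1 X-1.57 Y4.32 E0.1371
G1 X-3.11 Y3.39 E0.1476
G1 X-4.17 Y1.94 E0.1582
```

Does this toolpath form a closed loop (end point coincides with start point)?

Start point (G0): (-4.59, 0.20). End point (last G1): the path does not return to the start — open.

no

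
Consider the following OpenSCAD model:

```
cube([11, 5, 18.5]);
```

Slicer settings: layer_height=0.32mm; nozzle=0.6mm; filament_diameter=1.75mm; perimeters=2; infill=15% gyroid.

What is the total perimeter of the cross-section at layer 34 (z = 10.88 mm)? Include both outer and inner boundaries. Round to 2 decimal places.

At z = 10.88 mm: the cube is present — its section is the full 11×5 rectangle (perimeter 32.00 mm). Overall, the cross-section is a single solid region. Total boundary length (outer) = 32.00 mm.

32.00 mm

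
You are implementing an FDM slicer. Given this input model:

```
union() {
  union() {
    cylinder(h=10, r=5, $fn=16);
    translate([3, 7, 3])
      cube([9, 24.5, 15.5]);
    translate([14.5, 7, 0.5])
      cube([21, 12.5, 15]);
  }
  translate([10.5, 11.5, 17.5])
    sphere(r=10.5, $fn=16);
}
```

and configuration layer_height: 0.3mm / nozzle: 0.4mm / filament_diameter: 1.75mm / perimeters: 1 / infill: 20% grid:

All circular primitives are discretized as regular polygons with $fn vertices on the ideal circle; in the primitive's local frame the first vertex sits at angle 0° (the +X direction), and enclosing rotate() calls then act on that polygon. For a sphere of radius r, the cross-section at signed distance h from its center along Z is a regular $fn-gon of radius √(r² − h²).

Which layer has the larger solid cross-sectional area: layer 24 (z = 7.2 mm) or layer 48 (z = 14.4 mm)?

layer 48 (z = 14.4 mm)

Layer 24 (z = 7.2): the r=5 cylinder contributes a regular 16-gon of circumradius 5 (area = (16/2)·5.000²·sin(360°/16) = 76.54 mm²); the cube at (3, 7) is present — its section is the full 9×24.5 rectangle (area 220.50 mm²); the 21×12.5 cube at (14.5, 7) contributes its full rectangle (area 262.50 mm²); Merging all regions: the 3 present regions are separate (no shared area or edge), so areas and boundary lengths simply add and each stays a separate island — area = 559.54 mm²; the sphere at (10.5, 11.5): section is a regular 16-gon, circumradius = √(r²−h²) = √(10.5²−10.3²) = 2.040 (area = (16/2)·2.040²·sin(360°/16) = 12.74 mm²); Taking the union: the regions partially overlap — summed areas 572.27 mm² minus the doubly-counted overlap 11.79 mm² gives 560.48 mm² — area = 560.48 mm². So its area = 560.48 mm². Layer 48 (z = 14.4): the cylinder is not intersected at this z (z outside [0, 10]); the cube at (3, 7) (footprint 9×24.5) is included at this height (area 220.50 mm²); the 21×12.5 cube at (14.5, 7) contributes its full rectangle (area 262.50 mm²); Taking the union: the 2 present regions are separate (no shared area or edge), so areas and boundary lengths simply add and each stays a separate island — area = 483.00 mm²; the r=10.5 sphere at (10.5, 11.5) contributes a regular 16-gon of circumradius √(10.5²−3.1²) = 10.032 (area = (16/2)·10.032²·sin(360°/16) = 308.11 mm²); Taking the union: the regions partially overlap — summed areas 791.11 mm² minus the doubly-counted overlap 184.27 mm² gives 606.83 mm² — area = 606.83 mm². So its area = 606.83 mm². Layer 48 is larger (606.83 vs 560.48 mm²).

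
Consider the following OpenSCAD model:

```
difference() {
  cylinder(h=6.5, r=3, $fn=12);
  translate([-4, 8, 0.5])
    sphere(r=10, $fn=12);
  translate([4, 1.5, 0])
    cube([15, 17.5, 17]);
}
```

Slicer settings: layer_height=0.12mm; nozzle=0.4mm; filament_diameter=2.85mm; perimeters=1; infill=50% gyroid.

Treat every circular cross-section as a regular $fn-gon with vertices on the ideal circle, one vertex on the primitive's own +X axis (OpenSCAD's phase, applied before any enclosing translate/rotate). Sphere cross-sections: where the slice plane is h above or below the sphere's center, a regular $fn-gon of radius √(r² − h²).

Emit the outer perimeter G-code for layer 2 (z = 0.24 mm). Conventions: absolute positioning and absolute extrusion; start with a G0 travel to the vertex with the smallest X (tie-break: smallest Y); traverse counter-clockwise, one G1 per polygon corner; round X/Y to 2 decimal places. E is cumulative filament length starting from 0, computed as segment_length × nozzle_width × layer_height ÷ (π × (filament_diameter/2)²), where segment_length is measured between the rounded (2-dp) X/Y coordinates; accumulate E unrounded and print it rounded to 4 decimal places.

At z = 0.24 mm: the r=3 cylinder gives a regular 12-gon of circumradius 3 (constant along its height); the sphere at (-4, 8): section is a regular 12-gon, circumradius = √(r²−h²) = √(10²−0.26²) = 9.997; the cube at (4, 1.5) (footprint 15×17.5) is included at this height; Taking the first minus the rest: starting from the r=3 cylinder, the r=10 sphere at (-4, 8) partially overlaps it — only the 17.40 mm² overlap (of its 299.80 mm²) is removed, clipping the outline; the 15×17.5 cube at (4, 1.5) misses the remaining region (no effect) — 1 connected region. The outline is a single polygon with 8 vertices. Extrusion per mm of travel: 0.4 × 0.12 / (π × 1.425²) = 0.007524. Accumulating E over each segment gives final E = 0.1112.

G0 X-2.50 Y-1.60 Z0.24
G1 X-1.50 Y-2.60 E0.0106
G1 X0.00 Y-3.00 E0.0223
G1 X1.50 Y-2.60 E0.0340
G1 X2.60 Y-1.50 E0.0457
G1 X3.00 Y0.00 E0.0574
G1 X2.72 Y1.06 E0.0656
G1 X1.00 Y-0.66 E0.0839
G1 X-2.50 Y-1.60 E0.1112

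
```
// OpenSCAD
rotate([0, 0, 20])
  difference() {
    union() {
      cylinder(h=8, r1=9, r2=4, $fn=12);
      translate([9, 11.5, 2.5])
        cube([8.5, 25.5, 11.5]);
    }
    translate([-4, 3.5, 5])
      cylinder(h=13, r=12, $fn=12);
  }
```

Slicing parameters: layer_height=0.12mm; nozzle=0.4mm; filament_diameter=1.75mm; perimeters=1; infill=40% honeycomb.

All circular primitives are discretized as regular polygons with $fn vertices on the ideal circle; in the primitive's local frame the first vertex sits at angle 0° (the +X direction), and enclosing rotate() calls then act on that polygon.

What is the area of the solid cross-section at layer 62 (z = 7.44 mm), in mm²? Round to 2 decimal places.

216.75 mm²

At z = 7.44 mm: the cone contributes a regular 12-gon of circumradius 4.350 (interpolated between r1=9 and r2=4 at t=0.930) (area = (12/2)·4.350²·sin(360°/12) = 56.77 mm²); the cube at (9, 11.5) (footprint 8.5×25.5) is included at this height (area 216.75 mm²); Merging all regions: the 2 present regions are separate (no shared area or edge), so areas and boundary lengths simply add and each stays a separate island — area = 273.52 mm²; the r=12 cylinder at (-4, 3.5) gives a regular 12-gon of circumradius 12 (constant along its height) (area = (12/2)·12.000²·sin(360°/12) = 432.00 mm²); After the difference (first − rest): starting from that combined region (273.52 mm²), the r=12 cylinder at (-4, 3.5) partially overlaps it — only the 56.77 mm² overlap (of its 432.00 mm²) is removed, clipping the outline — area = 216.75 mm²; (whole slice rotated 20° about Z — lengths, areas and connectivity unchanged). Overall, the cross-section is a single solid region. Net area = 216.75 mm².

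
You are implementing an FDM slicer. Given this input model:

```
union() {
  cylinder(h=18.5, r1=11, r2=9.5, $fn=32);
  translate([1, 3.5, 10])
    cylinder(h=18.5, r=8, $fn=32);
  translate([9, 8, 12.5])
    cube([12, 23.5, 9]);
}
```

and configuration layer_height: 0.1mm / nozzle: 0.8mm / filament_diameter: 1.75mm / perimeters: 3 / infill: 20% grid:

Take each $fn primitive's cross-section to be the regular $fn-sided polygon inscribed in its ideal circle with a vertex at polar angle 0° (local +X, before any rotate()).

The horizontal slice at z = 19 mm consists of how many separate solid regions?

At z = 19 mm: the cone is not intersected at this z (z outside [0, 18.5]); the r=8 cylinder at (1, 3.5) gives a regular 32-gon of circumradius 8 (constant along its height); the 12×23.5 cube at (9, 8) contributes its full rectangle; Taking the union: the 2 present regions are separate (no shared area or edge), so areas and boundary lengths simply add and each stays a separate island — 2 connected regions. The result has 2 disconnected regions.

2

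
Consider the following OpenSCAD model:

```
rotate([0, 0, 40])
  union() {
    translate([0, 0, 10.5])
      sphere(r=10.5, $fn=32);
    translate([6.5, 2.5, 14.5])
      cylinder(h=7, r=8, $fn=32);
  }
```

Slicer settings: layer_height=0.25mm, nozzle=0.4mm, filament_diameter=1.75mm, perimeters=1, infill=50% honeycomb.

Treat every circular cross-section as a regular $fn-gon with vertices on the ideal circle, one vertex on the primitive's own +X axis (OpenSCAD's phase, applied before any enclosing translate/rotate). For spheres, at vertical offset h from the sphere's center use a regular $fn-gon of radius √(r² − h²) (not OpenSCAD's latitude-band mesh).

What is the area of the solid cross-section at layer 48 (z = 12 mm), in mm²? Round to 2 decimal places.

At z = 12 mm: the sphere: section is a regular 32-gon, circumradius = √(r²−h²) = √(10.5²−1.5²) = 10.392 (area = (32/2)·10.392²·sin(360°/32) = 337.12 mm²); the cylinder at (6.5, 2.5) does not reach this height (z outside [14.5, 21.5]); Combining (union): only the r=10.5 sphere is present, so the union is just that shape — area = 337.12 mm²; (whole slice rotated 40° about Z — lengths, areas and connectivity unchanged). Overall, the cross-section is a single solid region. Net area = 337.12 mm².

337.12 mm²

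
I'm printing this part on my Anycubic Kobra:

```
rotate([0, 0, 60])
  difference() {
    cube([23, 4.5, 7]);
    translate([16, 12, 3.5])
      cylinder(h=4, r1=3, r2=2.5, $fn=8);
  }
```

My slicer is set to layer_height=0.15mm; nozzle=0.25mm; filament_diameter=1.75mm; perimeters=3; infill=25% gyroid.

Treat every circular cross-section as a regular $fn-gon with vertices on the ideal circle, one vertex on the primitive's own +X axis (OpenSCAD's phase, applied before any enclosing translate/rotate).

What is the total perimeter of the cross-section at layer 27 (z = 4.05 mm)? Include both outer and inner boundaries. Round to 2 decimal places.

At z = 4.05 mm: the cube is present — its section is the full 23×4.5 rectangle (perimeter 55.00 mm); the cone at (16, 12) (r1=3→r2=2.5) has section circumradius 2.931 here — a regular 8-gon (perimeter = 2·8·2.931·sin(180°/8) = 17.95 mm); Subtracting the remaining from the first: starting from the 23×4.5 cube, the cone at (16, 12) misses the remaining region (no effect) — boundary = 55.00 mm; (rotated 60° about Z; rotation is an isometry so areas/perimeters/island counts are preserved). Overall, the cross-section is a single solid region. Total boundary length (outer) = 55.00 mm.

55.00 mm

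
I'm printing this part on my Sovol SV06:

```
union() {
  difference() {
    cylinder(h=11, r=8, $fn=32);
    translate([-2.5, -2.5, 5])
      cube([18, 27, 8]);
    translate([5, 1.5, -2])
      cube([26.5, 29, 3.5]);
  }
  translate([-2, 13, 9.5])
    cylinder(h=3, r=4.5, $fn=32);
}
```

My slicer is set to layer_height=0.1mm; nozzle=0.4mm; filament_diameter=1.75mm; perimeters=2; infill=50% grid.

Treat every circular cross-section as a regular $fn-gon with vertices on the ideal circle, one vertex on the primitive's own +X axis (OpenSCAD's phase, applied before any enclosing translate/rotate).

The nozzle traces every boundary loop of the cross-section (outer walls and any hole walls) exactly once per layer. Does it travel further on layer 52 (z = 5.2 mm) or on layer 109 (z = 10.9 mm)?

layer 109 (z = 10.9 mm)

Layer 52 (z = 5.2): the cylinder: section is a regular 32-gon, circumradius r=8 (perimeter = 2·32·8.000·sin(180°/32) = 50.18 mm); the cube at (-2.5, -2.5) is present — its section is the full 18×27 rectangle (perimeter 90.00 mm); the cube at (5, 1.5) does not reach this height (z outside [-2, 1.5]); After the difference (first − rest): starting from the r=8 cylinder, the 18×27 cube at (-2.5, -2.5) partially overlaps it — only the 95.40 mm² overlap (of its 486.00 mm²) is removed, clipping the outline — boundary = 52.66 mm; the cylinder at (-2, 13) is not intersected at this z (z outside [9.5, 12.5]); Merging all regions: only the result so far is present, so the union is just that shape — boundary = 52.66 mm. So its perimeter = 52.66 mm. Layer 109 (z = 10.9): the r=8 cylinder contributes a regular 32-gon of circumradius 8 (perimeter = 2·32·8.000·sin(180°/32) = 50.18 mm); the 18×27 cube at (-2.5, -2.5) contributes its full rectangle (perimeter 90.00 mm); the cube at (5, 1.5) is not intersected at this z (z outside [-2, 1.5]); Taking the first minus the rest: starting from the r=8 cylinder, the 18×27 cube at (-2.5, -2.5) partially overlaps it — only the 95.40 mm² overlap (of its 486.00 mm²) is removed, clipping the outline — boundary = 52.66 mm; the cylinder at (-2, 13): section is a regular 32-gon, circumradius r=4.5 (perimeter = 2·32·4.500·sin(180°/32) = 28.23 mm); Merging all regions: the 2 present regions are separate (no shared area or edge), so areas and boundary lengths simply add and each stays a separate island — boundary = 80.89 mm. So its perimeter = 80.89 mm. Layer 109 is larger (80.89 vs 52.66 mm).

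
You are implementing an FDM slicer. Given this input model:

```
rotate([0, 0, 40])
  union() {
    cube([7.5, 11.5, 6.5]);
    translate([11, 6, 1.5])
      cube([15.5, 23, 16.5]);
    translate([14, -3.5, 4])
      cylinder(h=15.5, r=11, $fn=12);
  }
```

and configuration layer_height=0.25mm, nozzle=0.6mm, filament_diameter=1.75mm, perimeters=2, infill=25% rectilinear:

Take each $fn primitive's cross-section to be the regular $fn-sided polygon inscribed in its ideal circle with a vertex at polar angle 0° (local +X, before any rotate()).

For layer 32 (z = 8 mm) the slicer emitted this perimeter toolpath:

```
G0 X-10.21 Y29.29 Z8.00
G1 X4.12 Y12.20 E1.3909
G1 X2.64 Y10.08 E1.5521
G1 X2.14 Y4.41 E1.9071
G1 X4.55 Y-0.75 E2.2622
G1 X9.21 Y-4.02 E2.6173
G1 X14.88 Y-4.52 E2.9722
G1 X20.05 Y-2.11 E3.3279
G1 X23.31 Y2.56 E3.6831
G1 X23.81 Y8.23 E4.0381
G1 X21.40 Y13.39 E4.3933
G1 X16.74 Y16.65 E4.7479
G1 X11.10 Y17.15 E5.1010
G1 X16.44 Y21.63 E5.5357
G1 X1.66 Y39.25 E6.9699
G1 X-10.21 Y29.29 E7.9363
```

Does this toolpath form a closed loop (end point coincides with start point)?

yes

Start point (G0): (-10.21, 29.29). End point (last G1): the path returns to the start — closed.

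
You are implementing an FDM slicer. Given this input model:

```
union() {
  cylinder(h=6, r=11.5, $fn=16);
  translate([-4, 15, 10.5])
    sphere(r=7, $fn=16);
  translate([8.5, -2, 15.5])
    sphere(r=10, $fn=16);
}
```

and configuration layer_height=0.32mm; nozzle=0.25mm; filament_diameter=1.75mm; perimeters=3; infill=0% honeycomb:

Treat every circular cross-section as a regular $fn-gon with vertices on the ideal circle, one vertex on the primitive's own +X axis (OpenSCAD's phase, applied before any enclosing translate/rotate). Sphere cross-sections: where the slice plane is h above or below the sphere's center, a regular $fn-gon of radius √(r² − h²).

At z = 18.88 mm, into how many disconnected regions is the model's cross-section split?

At z = 18.88 mm: the cylinder is absent (z outside [0, 6]); the sphere at (-4, 15) is absent (|z−center|=8.380 > r=7); the sphere at (8.5, -2): section is a regular 16-gon, circumradius = √(r²−h²) = √(10²−3.38²) = 9.411; Taking the union: only the r=10 sphere at (8.5, -2) is present, so the union is just that shape — 1 connected region. The result has 1 disconnected region.

1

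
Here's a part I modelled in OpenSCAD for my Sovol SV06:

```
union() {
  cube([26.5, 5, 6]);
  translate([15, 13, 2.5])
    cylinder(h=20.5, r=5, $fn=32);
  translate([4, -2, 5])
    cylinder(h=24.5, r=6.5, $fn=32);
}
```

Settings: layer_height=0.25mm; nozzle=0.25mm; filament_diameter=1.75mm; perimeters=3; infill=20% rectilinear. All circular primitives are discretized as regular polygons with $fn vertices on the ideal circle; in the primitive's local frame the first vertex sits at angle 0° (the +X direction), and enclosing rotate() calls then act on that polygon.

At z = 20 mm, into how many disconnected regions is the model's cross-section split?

At z = 20 mm: the cube is not intersected at this z (z outside [0, 6]); the r=5 cylinder at (15, 13) gives a regular 32-gon of circumradius 5 (constant along its height); the r=6.5 cylinder at (4, -2) contributes a regular 32-gon of circumradius 6.5; Combining (union): the 2 present regions are separate (no shared area or edge), so areas and boundary lengths simply add and each stays a separate island — 2 connected regions. The result has 2 disconnected regions.

2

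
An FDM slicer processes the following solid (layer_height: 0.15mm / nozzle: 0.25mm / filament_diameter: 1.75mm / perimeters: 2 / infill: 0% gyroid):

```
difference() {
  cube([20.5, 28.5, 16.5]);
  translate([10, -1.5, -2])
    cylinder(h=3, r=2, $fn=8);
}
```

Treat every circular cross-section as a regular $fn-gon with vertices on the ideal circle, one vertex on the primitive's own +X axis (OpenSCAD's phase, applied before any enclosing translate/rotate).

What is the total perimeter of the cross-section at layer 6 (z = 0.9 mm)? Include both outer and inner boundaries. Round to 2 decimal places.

At z = 0.9 mm: the cube (footprint 20.5×28.5) is included at this height (perimeter 98.00 mm); the r=2 cylinder at (10, -1.5) gives a regular 8-gon of circumradius 2 (constant along its height) (perimeter = 2·8·2.000·sin(180°/8) = 12.25 mm); Subtracting the remaining from the first: starting from the 20.5×28.5 cube, the r=2 cylinder at (10, -1.5) partially overlaps it — only the 0.60 mm² overlap (of its 11.31 mm²) is removed, clipping the outline — boundary = 98.20 mm. Overall, the cross-section is a single solid region. Total boundary length (outer) = 98.20 mm.

98.20 mm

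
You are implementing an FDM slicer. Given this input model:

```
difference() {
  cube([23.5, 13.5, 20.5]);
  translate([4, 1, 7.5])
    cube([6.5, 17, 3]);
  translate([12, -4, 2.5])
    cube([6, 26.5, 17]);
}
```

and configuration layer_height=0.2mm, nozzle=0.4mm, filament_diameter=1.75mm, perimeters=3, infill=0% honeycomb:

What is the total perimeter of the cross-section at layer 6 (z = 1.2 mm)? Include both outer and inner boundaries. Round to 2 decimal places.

At z = 1.2 mm: the 23.5×13.5 cube contributes its full rectangle (perimeter 74.00 mm); the cube at (4, 1) is not intersected at this z (z outside [7.5, 10.5]); the cube at (12, -4) does not reach this height (z outside [2.5, 19.5]); Taking the first minus the rest: none of the subtracted shapes is present at this height, so the 23.5×13.5 cube is unchanged — boundary = 74.00 mm. Overall, the cross-section is a single solid region. Total boundary length (outer) = 74.00 mm.

74.00 mm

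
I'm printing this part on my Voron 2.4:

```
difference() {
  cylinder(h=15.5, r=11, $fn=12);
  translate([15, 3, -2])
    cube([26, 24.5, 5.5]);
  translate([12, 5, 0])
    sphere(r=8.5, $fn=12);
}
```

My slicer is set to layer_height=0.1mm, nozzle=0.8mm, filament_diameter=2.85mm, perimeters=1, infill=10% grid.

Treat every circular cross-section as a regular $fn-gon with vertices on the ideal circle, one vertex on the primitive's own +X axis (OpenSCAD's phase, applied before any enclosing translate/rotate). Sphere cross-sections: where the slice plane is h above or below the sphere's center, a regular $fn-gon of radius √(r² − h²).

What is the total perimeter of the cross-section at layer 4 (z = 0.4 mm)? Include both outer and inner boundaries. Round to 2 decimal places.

69.64 mm

At z = 0.4 mm: the r=11 cylinder contributes a regular 12-gon of circumradius 11 (perimeter = 2·12·11.000·sin(180°/12) = 68.33 mm); the cube at (15, 3) (footprint 26×24.5) is included at this height (perimeter 101.00 mm); the r=8.5 sphere at (12, 5) slices to a regular 12-gon of circumradius 8.491 (√(r²−h²) with h=0.4 from center) (perimeter = 2·12·8.491·sin(180°/12) = 52.74 mm); Taking the first minus the rest: starting from the r=11 cylinder, the 26×24.5 cube at (15, 3) misses the remaining region (no effect); the r=8.5 sphere at (12, 5) partially overlaps it — only the 57.49 mm² overlap (of its 216.27 mm²) is removed, clipping the outline — boundary = 69.64 mm. Overall, the cross-section is a single solid region. Total boundary length (outer) = 69.64 mm.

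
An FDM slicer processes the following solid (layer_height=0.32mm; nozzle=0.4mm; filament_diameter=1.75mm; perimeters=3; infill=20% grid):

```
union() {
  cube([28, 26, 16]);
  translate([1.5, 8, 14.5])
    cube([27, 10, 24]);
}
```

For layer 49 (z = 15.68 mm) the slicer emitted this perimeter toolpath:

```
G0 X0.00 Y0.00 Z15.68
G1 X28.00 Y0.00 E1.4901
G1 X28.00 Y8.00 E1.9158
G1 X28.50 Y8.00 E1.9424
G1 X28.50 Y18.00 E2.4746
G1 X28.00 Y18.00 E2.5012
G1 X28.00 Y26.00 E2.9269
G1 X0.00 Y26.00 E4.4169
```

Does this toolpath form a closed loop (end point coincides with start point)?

Start point (G0): (0.00, 0.00). End point (last G1): the path does not return to the start — open.

no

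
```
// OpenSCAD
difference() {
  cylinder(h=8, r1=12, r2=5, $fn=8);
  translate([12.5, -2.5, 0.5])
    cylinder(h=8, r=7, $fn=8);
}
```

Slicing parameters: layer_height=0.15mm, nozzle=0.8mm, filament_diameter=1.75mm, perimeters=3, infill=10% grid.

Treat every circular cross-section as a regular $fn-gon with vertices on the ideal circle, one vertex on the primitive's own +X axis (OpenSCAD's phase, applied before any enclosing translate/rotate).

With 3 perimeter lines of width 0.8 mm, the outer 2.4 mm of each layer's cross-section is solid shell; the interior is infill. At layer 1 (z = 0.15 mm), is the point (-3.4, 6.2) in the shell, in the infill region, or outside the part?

At z = 0.15 mm: the cone (r1=12→r2=5) has section circumradius 11.869 here — a regular 8-gon; the cylinder at (12.5, -2.5) is not intersected at this z (z outside [0.5, 8.5]); Taking the first minus the rest: none of the subtracted shapes is present at this height, so the cone is unchanged — 1 connected region. Overall, the cross-section is a single solid region. The nearest boundary edge runs (0.00, 11.87)→(-8.39, 8.39); distance from the point to it = 3.94 mm. The point is inside the cross-section and 3.94 mm from the nearest boundary — more than the 2.4 mm shell width (3 × 0.8), so it's in the infill interior.

infill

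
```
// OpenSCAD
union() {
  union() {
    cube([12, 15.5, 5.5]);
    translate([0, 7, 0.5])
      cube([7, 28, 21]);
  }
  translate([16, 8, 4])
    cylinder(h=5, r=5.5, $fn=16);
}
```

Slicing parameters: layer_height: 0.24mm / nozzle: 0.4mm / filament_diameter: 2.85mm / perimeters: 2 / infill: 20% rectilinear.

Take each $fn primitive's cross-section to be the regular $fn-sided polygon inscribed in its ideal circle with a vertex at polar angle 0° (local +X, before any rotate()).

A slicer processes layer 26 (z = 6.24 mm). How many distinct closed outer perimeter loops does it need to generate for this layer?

At z = 6.24 mm: the cube is not intersected at this z (z outside [0, 5.5]); the cube at (0, 7) (footprint 7×28) is included at this height; Taking the union: only the 7×28 cube at (0, 7) is present, so the union is just that shape — 1 connected region; the r=5.5 cylinder at (16, 8) gives a regular 16-gon of circumradius 5.5 (constant along its height); Taking the union: the 2 present regions are separate (no shared area or edge), so areas and boundary lengths simply add and each stays a separate island — 2 connected regions. The result has 2 disconnected regions.

2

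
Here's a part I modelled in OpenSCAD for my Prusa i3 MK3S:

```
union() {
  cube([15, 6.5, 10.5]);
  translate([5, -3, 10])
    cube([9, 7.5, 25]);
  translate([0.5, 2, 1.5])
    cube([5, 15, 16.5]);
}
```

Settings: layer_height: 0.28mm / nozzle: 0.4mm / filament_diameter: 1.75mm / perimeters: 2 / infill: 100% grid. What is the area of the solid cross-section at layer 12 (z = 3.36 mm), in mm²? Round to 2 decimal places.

150.00 mm²

At z = 3.36 mm: the cube is present — its section is the full 15×6.5 rectangle (area 97.50 mm²); the cube at (5, -3) is absent (z outside [10, 35]); the 5×15 cube at (0.5, 2) contributes its full rectangle (area 75.00 mm²); Taking the union: the regions partially overlap — summed areas 172.50 mm² minus the doubly-counted overlap 22.50 mm² gives 150.00 mm² — area = 150.00 mm². Overall, the cross-section is a single solid region. Net area = 150.00 mm².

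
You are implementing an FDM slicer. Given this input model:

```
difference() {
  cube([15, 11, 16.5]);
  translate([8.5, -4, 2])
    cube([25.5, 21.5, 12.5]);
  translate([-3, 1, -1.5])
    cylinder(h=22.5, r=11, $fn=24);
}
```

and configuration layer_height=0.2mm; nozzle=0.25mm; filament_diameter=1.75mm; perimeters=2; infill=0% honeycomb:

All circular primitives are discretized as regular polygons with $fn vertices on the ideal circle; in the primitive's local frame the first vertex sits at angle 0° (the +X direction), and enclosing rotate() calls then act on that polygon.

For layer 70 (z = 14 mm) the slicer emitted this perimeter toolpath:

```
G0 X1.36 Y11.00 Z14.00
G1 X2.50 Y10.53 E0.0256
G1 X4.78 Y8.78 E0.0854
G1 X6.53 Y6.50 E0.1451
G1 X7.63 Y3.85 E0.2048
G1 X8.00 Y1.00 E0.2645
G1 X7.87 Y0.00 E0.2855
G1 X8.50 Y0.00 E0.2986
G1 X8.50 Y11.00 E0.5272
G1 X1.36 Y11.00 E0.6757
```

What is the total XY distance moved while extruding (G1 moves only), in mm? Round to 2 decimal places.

Sum the Euclidean lengths of each G1 segment: total = 32.50 mm.

32.50 mm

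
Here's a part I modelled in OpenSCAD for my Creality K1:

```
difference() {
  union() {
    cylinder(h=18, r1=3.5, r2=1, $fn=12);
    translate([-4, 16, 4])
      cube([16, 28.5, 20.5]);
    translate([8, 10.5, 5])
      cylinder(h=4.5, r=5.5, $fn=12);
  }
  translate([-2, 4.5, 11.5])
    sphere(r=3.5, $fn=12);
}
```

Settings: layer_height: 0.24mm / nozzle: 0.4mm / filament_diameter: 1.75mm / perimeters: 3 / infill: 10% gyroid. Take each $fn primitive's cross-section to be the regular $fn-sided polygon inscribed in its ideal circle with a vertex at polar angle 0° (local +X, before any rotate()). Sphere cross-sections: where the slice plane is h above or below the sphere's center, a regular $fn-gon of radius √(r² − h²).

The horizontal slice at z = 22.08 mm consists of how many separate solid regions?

1

At z = 22.08 mm: the cone is not intersected at this z (z outside [0, 18]); the 16×28.5 cube at (-4, 16) contributes its full rectangle; the cylinder at (8, 10.5) is not intersected at this z (z outside [5, 9.5]); Merging all regions: only the 16×28.5 cube at (-4, 16) is present, so the union is just that shape — 1 connected region; the sphere at (-2, 4.5) does not reach this height (|z−center|=10.580 > r=3.5); Taking the first minus the rest: none of the subtracted shapes is present at this height, so the result so far is unchanged — 1 connected region. The result has 1 disconnected region.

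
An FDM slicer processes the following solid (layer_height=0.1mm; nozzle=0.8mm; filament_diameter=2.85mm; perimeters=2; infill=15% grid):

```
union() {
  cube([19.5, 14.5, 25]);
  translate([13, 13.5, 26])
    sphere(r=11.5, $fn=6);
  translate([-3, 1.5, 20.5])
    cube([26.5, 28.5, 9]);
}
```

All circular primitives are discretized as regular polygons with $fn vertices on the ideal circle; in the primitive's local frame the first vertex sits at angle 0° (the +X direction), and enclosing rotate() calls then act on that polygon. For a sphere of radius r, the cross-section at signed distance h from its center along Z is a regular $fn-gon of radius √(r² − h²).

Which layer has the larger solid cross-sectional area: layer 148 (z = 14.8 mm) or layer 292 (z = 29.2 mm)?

layer 292 (z = 29.2 mm)

Layer 148 (z = 14.8): the cube is present — its section is the full 19.5×14.5 rectangle (area 282.75 mm²); the r=11.5 sphere at (13, 13.5) slices to a regular 6-gon of circumradius 2.610 (√(r²−h²) with h=11.2 from center) (area = (6/2)·2.610²·sin(360°/6) = 17.69 mm²); the cube at (-3, 1.5) does not reach this height (z outside [20.5, 29.5]); Taking the union: the regions partially overlap — summed areas 300.44 mm² minus the doubly-counted overlap 13.49 mm² gives 286.95 mm² — area = 286.95 mm². So its area = 286.95 mm². Layer 292 (z = 29.2): the cube is absent (z outside [0, 25]); the r=11.5 sphere at (13, 13.5) slices to a regular 6-gon of circumradius 11.046 (√(r²−h²) with h=3.2 from center) (area = (6/2)·11.046²·sin(360°/6) = 316.99 mm²); the 26.5×28.5 cube at (-3, 1.5) contributes its full rectangle (area 755.25 mm²); Combining (union): the regions partially overlap — summed areas 1072.24 mm² minus the doubly-counted overlap 316.48 mm² gives 755.77 mm² — area = 755.77 mm². So its area = 755.77 mm². Layer 292 is larger (755.77 vs 286.95 mm²).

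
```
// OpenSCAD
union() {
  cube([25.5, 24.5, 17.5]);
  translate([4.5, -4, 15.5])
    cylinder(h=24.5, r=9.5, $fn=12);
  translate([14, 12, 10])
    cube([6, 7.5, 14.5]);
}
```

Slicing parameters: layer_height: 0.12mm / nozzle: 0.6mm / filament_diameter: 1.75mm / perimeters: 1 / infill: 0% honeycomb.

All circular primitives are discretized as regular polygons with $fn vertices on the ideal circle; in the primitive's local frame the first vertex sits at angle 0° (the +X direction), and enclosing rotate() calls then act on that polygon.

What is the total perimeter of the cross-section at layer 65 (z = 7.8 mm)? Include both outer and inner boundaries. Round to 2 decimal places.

At z = 7.8 mm: the cube (footprint 25.5×24.5) is included at this height (perimeter 100.00 mm); the cylinder at (4.5, -4) is absent (z outside [15.5, 40]); the cube at (14, 12) does not reach this height (z outside [10, 24.5]); Combining (union): only the 25.5×24.5 cube is present, so the union is just that shape — boundary = 100.00 mm. Overall, the cross-section is a single solid region. Total boundary length (outer) = 100.00 mm.

100.00 mm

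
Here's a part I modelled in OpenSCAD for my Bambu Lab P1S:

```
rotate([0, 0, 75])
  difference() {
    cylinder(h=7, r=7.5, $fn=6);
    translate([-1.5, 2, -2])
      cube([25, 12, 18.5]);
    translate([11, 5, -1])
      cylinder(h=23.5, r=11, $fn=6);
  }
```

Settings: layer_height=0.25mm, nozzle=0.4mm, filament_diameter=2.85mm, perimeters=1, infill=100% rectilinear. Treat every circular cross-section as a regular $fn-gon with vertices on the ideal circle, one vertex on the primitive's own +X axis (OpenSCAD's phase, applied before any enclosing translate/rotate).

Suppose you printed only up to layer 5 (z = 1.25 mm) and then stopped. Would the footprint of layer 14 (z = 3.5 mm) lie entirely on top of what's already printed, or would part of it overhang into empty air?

Compare the two slices. At z = 1.25: the r=7.5 cylinder contributes a regular 6-gon of circumradius 7.5 (area = (6/2)·7.500²·sin(360°/6) = 146.14 mm²); the cube at (-1.5, 2) (footprint 25×12) is included at this height (area 300.00 mm²); the cylinder at (11, 5): section is a regular 6-gon, circumradius r=11 (area = (6/2)·11.000²·sin(360°/6) = 314.37 mm²); Subtracting the remaining from the first: starting from the r=7.5 cylinder (146.14 mm²), the 25×12 cube at (-1.5, 2) partially overlaps it — only the 29.43 mm² overlap (of its 300.00 mm²) is removed, clipping the outline; the r=11 cylinder at (11, 5) partially overlaps it — only the 18.44 mm² overlap (of its 314.37 mm²) is removed, clipping the outline — area = 98.27 mm²; (rotated 75° about Z; rotation is an isometry so areas/perimeters/island counts are preserved). At z = 3.5: the r=7.5 cylinder contributes a regular 6-gon of circumradius 7.5 (area = (6/2)·7.500²·sin(360°/6) = 146.14 mm²); the cube at (-1.5, 2) is present — its section is the full 25×12 rectangle (area 300.00 mm²); the cylinder at (11, 5): section is a regular 6-gon, circumradius r=11 (area = (6/2)·11.000²·sin(360°/6) = 314.37 mm²); Subtracting the remaining from the first: starting from the r=7.5 cylinder (146.14 mm²), the 25×12 cube at (-1.5, 2) partially overlaps it — only the 29.43 mm² overlap (of its 300.00 mm²) is removed, clipping the outline; the r=11 cylinder at (11, 5) partially overlaps it — only the 18.44 mm² overlap (of its 314.37 mm²) is removed, clipping the outline — area = 98.27 mm²; (rotated 75° about Z; rotation is an isometry so areas/perimeters/island counts are preserved). Checking containment: the cross-section at z = 3.5 is a subset of the cross-section at z = 1.25.

entirely on top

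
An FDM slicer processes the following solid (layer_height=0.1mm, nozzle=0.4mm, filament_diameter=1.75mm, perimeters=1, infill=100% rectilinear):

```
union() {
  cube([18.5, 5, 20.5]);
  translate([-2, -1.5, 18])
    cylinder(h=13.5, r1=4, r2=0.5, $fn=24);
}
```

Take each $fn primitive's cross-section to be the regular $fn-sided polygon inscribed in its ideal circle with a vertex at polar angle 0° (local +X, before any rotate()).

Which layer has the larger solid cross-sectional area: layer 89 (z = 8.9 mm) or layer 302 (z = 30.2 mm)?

Layer 89 (z = 8.9): the cube is present — its section is the full 18.5×5 rectangle (area 92.50 mm²); the cone at (-2, -1.5) does not reach this height (z outside [18, 31.5]); Merging all regions: only the 18.5×5 cube is present, so the union is just that shape — area = 92.50 mm². So its area = 92.50 mm². Layer 302 (z = 30.2): the cube does not reach this height (z outside [0, 20.5]); the cone at (-2, -1.5): at t=0.904 of its height the radius interpolates to r₁+(r₂−r₁)t = 0.837, giving a regular 24-gon of that circumradius (area = (24/2)·0.837²·sin(360°/24) = 2.18 mm²); Merging all regions: only the cone at (-2, -1.5) is present, so the union is just that shape — area = 2.18 mm². So its area = 2.18 mm². Layer 89 is larger (92.50 vs 2.18 mm²).

layer 89 (z = 8.9 mm)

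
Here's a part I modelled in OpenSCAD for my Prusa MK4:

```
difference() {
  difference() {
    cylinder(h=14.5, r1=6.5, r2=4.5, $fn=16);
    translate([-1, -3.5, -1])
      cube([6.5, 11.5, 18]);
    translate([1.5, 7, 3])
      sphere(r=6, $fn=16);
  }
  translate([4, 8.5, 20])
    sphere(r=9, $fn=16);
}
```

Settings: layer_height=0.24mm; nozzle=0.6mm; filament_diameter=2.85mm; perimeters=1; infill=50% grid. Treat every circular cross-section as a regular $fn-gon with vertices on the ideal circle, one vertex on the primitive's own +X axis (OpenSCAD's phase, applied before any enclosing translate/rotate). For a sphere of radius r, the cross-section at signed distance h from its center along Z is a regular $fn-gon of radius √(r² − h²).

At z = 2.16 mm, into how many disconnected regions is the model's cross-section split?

2

At z = 2.16 mm: the cone contributes a regular 16-gon of circumradius 6.202 (interpolated between r1=6.5 and r2=4.5 at t=0.149); the cube at (-1, -3.5) is present — its section is the full 6.5×11.5 rectangle; the r=6 sphere at (1.5, 7) contributes a regular 16-gon of circumradius √(6²−0.84²) = 5.941; Subtracting the remaining from the first: starting from the cone, the 6.5×11.5 cube at (-1, -3.5) partially overlaps it — only the 56.94 mm² overlap (of its 74.75 mm²) is removed, clipping the outline; the r=6 sphere at (1.5, 7) partially overlaps it — only the 7.80 mm² overlap (of its 108.05 mm²) is removed, clipping the outline — 2 connected regions; the sphere at (4, 8.5) does not reach this height (|z−center|=17.840 > r=9); Subtracting the remaining from the first: none of the subtracted shapes is present at this height, so that combined region is unchanged — 2 connected regions. The result has 2 disconnected regions.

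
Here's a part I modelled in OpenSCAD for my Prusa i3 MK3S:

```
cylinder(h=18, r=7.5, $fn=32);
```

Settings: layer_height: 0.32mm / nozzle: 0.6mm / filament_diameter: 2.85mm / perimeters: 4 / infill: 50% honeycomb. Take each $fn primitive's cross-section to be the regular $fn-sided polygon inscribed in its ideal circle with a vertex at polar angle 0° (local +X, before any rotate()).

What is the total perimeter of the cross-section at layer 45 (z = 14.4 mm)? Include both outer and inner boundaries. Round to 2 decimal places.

At z = 14.4 mm: the cylinder: section is a regular 32-gon, circumradius r=7.5 (perimeter = 2·32·7.500·sin(180°/32) = 47.05 mm). Overall, the cross-section is a single solid region. Total boundary length (outer) = 47.05 mm.

47.05 mm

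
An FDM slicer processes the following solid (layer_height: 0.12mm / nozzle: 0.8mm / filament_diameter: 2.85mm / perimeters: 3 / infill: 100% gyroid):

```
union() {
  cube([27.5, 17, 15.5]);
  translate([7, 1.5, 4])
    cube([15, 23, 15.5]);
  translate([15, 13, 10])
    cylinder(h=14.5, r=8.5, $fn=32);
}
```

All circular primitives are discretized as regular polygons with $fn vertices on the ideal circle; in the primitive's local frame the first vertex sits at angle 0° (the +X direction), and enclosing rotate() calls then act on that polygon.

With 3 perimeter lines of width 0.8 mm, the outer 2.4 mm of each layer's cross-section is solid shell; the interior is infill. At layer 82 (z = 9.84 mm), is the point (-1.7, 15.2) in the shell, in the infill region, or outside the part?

outside

At z = 9.84 mm: the 27.5×17 cube contributes its full rectangle; the cube at (7, 1.5) (footprint 15×23) is included at this height; the cylinder at (15, 13) is not intersected at this z (z outside [10, 24.5]); Merging all regions: the regions partially overlap (shared area 232.50 mm²), so overlapping operands fuse into one piece — 1 connected region. Overall, the cross-section is a single solid region. The nearest boundary edge runs (0.00, 0.00)→(0.00, 17.00); distance from the point to it = 1.70 mm. The point is not inside any of the regions above, so it lies outside the cross-section (1.70 mm from the nearest boundary).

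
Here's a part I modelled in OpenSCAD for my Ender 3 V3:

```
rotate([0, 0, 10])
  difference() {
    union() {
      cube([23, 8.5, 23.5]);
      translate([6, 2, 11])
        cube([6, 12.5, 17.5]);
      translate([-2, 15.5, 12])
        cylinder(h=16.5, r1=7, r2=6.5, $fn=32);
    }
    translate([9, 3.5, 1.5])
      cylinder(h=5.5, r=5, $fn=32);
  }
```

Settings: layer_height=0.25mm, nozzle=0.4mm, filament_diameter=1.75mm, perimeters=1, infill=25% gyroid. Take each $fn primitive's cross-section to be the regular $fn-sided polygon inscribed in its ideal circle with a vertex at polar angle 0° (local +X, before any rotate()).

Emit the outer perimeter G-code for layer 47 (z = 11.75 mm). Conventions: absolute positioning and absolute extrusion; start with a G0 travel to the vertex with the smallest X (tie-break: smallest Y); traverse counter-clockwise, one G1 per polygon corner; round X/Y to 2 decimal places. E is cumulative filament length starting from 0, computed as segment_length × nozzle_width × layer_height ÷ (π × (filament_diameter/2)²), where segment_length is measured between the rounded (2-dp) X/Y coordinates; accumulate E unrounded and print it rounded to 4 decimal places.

At z = 11.75 mm: the 23×8.5 cube contributes its full rectangle; the 6×12.5 cube at (6, 2) contributes its full rectangle; the cone at (-2, 15.5) does not reach this height (z outside [12, 28.5]); Combining (union): the regions partially overlap (shared area 39.00 mm²), so overlapping operands fuse into one piece — 1 connected region; the cylinder at (9, 3.5) is absent (z outside [1.5, 7]); Subtracting the remaining from the first: none of the subtracted shapes is present at this height, so that combined region is unchanged — 1 connected region; (rotated 10° about Z; rotation is an isometry so areas/perimeters/island counts are preserved). The outline is a single polygon with 8 vertices. Extrusion per mm of travel: 0.4 × 0.25 / (π × 0.875²) = 0.041575. Accumulating E over each segment gives final E = 3.1181.

G0 X-1.48 Y8.37 Z11.75
G1 X0.00 Y0.00 E0.3534
G1 X22.65 Y3.99 E1.3096
G1 X21.17 Y12.36 E1.6629
G1 X10.34 Y10.45 E2.1201
G1 X9.30 Y16.36 E2.3696
G1 X3.39 Y15.32 E2.6191
G1 X4.43 Y9.41 E2.8686
G1 X-1.48 Y8.37 E3.1181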